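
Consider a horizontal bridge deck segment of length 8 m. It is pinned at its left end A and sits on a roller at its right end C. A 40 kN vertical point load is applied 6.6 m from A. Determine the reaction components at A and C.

A_x = 0, A_y = 7.000 kN, C_y = 33.00 kN

Moments about A: C_y·8 − 40·6.6 = 0 → C_y = 264/8 = 33.00 kN.
ΣF_y = 0: A_y + 33 − 40 = 0 → A_y = 7.000 kN.
ΣF_x = 0: no horizontal applied forces, so A_x = 0.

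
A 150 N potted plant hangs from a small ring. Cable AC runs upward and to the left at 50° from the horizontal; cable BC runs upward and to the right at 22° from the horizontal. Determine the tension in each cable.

ΣF_x = 0: −T_AC·cos50° + T_BC·cos22° = 0 → T_BC = 0.693269·T_AC.
ΣF_y = 0: T_AC·sin50° + T_BC·sin22° = 150.
Substitute: T_AC·(0.766044 + 0.693269·0.374607) = 150 → T_AC = 146.235 ≈ 146.2 N.
Then T_BC = 0.693269 × 146.235 = 101.4 N.

T_AC = 146.2 N, T_BC = 101.4 N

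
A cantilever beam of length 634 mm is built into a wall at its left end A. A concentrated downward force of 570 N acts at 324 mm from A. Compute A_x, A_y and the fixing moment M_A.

ΣF_x = 0: A_x = 0.
ΣF_y = 0: A_y − 570 = 0 → A_y = 570.0 N.
ΣM about A: M_A − 570·324 = 0 → M_A = 184700 N·mm.

A_x = 0, A_y = 570.0 N, M_A = 184700 N·mm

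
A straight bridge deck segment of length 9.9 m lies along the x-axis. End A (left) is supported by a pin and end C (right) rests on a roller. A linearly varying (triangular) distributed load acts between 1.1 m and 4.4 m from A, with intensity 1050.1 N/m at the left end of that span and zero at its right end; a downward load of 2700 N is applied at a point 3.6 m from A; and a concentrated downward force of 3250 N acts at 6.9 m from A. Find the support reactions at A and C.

A_x = 0, A_y = 4051 N, C_y = 3632 N

Resultant of the triangular load: ½ × 1050.1 × 3.3 = 1732.665 N, acting at 2.2 m from A (one-third of the span from the peak).
Moments about A: C_y·9.9 − (½·1050.1·3.3)·2.2 − 2700·3.6 − 3250·6.9 = 0 → C_y = 35956.863/9.9 = 3632.01 ≈ 3632 N.
ΣF_y = 0: A_y + 3632.01 − ½·1050.1·3.3 − 2700 − 3250 = 0 → A_y = 4051 N.
ΣF_x = 0: no horizontal applied forces, so A_x = 0.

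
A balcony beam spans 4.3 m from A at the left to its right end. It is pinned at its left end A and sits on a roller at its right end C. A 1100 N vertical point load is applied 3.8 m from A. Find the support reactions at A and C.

ΣM about A: C_y·4.3 − 1100·3.8 = 0 → C_y = 4180/4.3 = 972.093 ≈ 972.1 N.
ΣF_y = 0: A_y + 972.093 − 1100 = 0 → A_y = 127.9 N.
ΣF_x = 0: no horizontal applied forces, so A_x = 0.

A_x = 0, A_y = 127.9 N, C_y = 972.1 N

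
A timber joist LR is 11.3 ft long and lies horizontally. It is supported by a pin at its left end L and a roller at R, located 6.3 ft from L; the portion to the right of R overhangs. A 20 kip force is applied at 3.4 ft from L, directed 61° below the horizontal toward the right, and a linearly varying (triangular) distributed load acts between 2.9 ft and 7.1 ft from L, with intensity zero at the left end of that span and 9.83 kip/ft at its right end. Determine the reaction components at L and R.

Resultant of the triangular load: ½ × 9.83 × 4.2 = 20.643 kip, acting at 5.7 ft from L (one-third of the span from the peak).
Moments about L: R_y·6.3 − 20·sin61°·3.4 − (½·9.83·4.2)·5.7 = 0 → R_y = 177.139/6.3 = 28.1173 ≈ 28.12 kip.
ΣF_y = 0: L_y + 28.1173 − 20·sin61° − ½·9.83·4.2 = 0 → L_y = 10.02 kip.
ΣF_x = 0: L_x + 20·cos61° = 0 → L_x = -9.696 kip.

L_x = -9.696 kip, L_y = 10.02 kip, R_y = 28.12 kip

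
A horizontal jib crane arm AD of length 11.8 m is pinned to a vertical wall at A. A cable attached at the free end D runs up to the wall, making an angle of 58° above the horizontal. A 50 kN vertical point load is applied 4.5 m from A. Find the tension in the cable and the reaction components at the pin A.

T = 22.48 kN, A_x = 11.91 kN, A_y = 30.93 kN

ΣM about A: T·sin58°·11.8 − 50·4.5 = 0 → T = 225/(11.8·0.848048) = 22.4843 ≈ 22.48 kN.
ΣF_x = 0: A_x − T·cos58° = 0 → A_x = 22.4843 × 0.529919 = 11.91 kN.
ΣF_y = 0: A_y + T·sin58° − 50 = 0 → A_y = 50 − 22.4843 × 0.848048 = 30.93 kN.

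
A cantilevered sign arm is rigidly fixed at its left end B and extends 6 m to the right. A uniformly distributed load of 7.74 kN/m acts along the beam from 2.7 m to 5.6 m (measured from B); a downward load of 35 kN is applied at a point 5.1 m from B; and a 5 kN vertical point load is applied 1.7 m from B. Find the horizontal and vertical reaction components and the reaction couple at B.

Resultant of the distributed load: 7.74 × 2.9 = 22.446 kN at 4.15 m from B.
ΣF_x = 0: B_x = 0.
ΣF_y = 0: B_y − 7.74·2.9 − 35 − 5 = 0 → B_y = 62.45 kN.
ΣM about B: M_B − (7.74·2.9)·4.15 − 35·5.1 − 5·1.7 = 0 → M_B = 280.2 kN·m.

B_x = 0, B_y = 62.45 kN, M_B = 280.2 kN·m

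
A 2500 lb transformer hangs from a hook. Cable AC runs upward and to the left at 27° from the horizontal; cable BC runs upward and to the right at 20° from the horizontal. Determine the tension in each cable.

ΣF_x = 0: −T_AC·cos27° + T_BC·cos20° = 0 → T_BC = 0.948189·T_AC.
ΣF_y = 0: T_AC·sin27° + T_BC·sin20° = 2500.
Substitute: T_AC·(0.45399 + 0.948189·0.34202) = 2500 → T_AC = 3212.17 ≈ 3212 lb.
Then T_BC = 0.948189 × 3212.17 = 3046 lb.

T_AC = 3212 lb, T_BC = 3046 lb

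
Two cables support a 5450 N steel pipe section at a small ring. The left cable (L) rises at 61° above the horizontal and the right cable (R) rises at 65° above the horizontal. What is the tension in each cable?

ΣF_x = 0: −T_L·cos61° + T_R·cos65° = 0 → T_R = 1.14716·T_L.
ΣF_y = 0: T_L·sin61° + T_R·sin65° = 5450.
Substitute: T_L·(0.87462 + 1.14716·0.906308) = 5450 → T_L = 2846.99 ≈ 2847 N.
Then T_R = 1.14716 × 2846.99 = 3266 N.

T_L = 2847 N, T_R = 3266 N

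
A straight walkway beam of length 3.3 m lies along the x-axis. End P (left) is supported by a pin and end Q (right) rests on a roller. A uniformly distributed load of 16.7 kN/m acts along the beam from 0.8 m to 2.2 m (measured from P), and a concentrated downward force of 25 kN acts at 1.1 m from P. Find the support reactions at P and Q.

P_x = 0, P_y = 29.42 kN, Q_y = 18.96 kN

Resultant of the distributed load: 16.7 × 1.4 = 23.38 kN at 1.5 m from P.
Taking moments about P: Q_y·3.3 − (16.7·1.4)·1.5 − 25·1.1 = 0 → Q_y = 62.57/3.3 = 18.9606 ≈ 18.96 kN.
ΣF_y = 0: P_y + 18.9606 − 16.7·1.4 − 25 = 0 → P_y = 29.42 kN.
ΣF_x = 0: no horizontal applied forces, so P_x = 0.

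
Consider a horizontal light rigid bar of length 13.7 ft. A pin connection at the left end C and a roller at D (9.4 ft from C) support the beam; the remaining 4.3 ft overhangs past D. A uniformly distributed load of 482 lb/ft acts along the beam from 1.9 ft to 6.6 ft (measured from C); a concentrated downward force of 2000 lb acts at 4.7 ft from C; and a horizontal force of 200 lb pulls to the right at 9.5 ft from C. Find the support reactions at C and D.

Resultant of the distributed load: 482 × 4.7 = 2265.4 lb at 4.25 ft from C.
ΣM about C: D_y·9.4 − (482·4.7)·4.25 − 2000·4.7 = 0 → D_y = 19027.95/9.4 = 2024.25 ≈ 2024 lb.
ΣF_y = 0: C_y + 2024.25 − 482·4.7 − 2000 = 0 → C_y = 2241 lb.
ΣF_x = 0: C_x + 200 = 0 → C_x = -200.0 lb.

C_x = -200.0 lb, C_y = 2241 lb, D_y = 2024 lb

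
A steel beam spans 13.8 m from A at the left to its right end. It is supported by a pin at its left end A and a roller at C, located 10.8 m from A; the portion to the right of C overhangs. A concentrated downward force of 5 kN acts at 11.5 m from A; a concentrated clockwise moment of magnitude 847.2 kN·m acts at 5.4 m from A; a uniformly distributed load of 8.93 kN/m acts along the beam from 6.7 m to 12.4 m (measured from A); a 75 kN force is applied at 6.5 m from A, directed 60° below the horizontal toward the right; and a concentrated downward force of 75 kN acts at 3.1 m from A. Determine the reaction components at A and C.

A_x = -37.50 kN, A_y = 6.456 kN, C_y = 189.4 kN

Resultant of the distributed load: 8.93 × 5.7 = 50.901 kN at 9.55 m from A.
Taking moments about A: C_y·10.8 − 5·11.5 − 847.2 − (8.93·5.7)·9.55 − 75·sin60°·6.5 − 75·3.1 = 0 → C_y = 2045.49/10.8 = 189.397 ≈ 189.4 kN.
ΣF_y = 0: A_y + 189.397 − 5 − 8.93·5.7 − 75·sin60° − 75 = 0 → A_y = 6.456 kN.
ΣF_x = 0: A_x + 75·cos60° = 0 → A_x = -37.50 kN.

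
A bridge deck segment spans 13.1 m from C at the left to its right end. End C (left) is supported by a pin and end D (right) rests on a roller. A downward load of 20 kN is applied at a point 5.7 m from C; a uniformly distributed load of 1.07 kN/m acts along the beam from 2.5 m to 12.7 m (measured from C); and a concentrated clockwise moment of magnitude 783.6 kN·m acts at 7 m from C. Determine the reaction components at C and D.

Resultant of the distributed load: 1.07 × 10.2 = 10.914 kN at 7.6 m from C.
ΣM about C: D_y·13.1 − 20·5.7 − (1.07·10.2)·7.6 − 783.6 = 0 → D_y = 980.5464/13.1 = 74.8509 ≈ 74.85 kN.
ΣF_y = 0: C_y + 74.8509 − 20 − 1.07·10.2 = 0 → C_y = -43.94 kN.
ΣF_x = 0: no horizontal applied forces, so C_x = 0.

C_x = 0, C_y = -43.94 kN, D_y = 74.85 kN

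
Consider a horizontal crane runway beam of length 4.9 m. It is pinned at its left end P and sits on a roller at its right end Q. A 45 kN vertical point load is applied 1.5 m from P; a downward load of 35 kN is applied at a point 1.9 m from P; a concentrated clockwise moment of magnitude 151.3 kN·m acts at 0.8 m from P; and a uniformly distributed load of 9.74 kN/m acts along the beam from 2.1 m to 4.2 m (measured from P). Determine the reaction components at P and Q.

P_x = 0, P_y = 29.08 kN, Q_y = 71.37 kN

Resultant of the distributed load: 9.74 × 2.1 = 20.454 kN at 3.15 m from P.
ΣM about P: Q_y·4.9 − 45·1.5 − 35·1.9 − 151.3 − (9.74·2.1)·3.15 = 0 → Q_y = 349.7301/4.9 = 71.3735 ≈ 71.37 kN.
ΣF_y = 0: P_y + 71.3735 − 45 − 35 − 9.74·2.1 = 0 → P_y = 29.08 kN.
ΣF_x = 0: no horizontal applied forces, so P_x = 0.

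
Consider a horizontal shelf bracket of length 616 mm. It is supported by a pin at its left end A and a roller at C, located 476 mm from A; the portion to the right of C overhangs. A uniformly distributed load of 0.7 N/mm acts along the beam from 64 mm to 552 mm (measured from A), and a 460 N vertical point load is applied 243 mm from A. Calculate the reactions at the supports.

Resultant of the distributed load: 0.7 × 488 = 341.6 N at 308 mm from A.
ΣM about A: C_y·476 − (0.7·488)·308 − 460·243 = 0 → C_y = 216992.8/476 = 455.867 ≈ 455.9 N.
ΣF_y = 0: A_y + 455.867 − 0.7·488 − 460 = 0 → A_y = 345.7 N.
ΣF_x = 0: no horizontal applied forces, so A_x = 0.

A_x = 0, A_y = 345.7 N, C_y = 455.9 N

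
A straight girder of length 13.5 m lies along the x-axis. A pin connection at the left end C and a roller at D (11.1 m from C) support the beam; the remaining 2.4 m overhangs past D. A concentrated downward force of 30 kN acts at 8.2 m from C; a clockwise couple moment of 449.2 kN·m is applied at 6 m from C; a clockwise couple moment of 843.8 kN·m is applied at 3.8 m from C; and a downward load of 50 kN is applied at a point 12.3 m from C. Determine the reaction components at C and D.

Taking moments about C: D_y·11.1 − 30·8.2 − 449.2 − 843.8 − 50·12.3 = 0 → D_y = 2154/11.1 = 194.054 ≈ 194.1 kN.
ΣF_y = 0: C_y + 194.054 − 30 − 50 = 0 → C_y = -114.1 kN.
ΣF_x = 0: no horizontal applied forces, so C_x = 0.

C_x = 0, C_y = -114.1 kN, D_y = 194.1 kN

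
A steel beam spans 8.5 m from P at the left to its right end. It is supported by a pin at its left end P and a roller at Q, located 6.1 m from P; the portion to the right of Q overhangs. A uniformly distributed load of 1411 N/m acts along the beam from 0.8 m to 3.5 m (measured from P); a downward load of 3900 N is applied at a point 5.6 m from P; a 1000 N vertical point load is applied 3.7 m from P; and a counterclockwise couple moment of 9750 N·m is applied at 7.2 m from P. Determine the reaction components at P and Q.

Resultant of the distributed load: 1411 × 2.7 = 3809.7 N at 2.15 m from P.
Moments about P: Q_y·6.1 − (1411·2.7)·2.15 − 3900·5.6 − 1000·3.7 + 9750 = 0 → Q_y = 23980.855/6.1 = 3931.29 ≈ 3931 N.
ΣF_y = 0: P_y + 3931.29 − 1411·2.7 − 3900 − 1000 = 0 → P_y = 4778 N.
ΣF_x = 0: no horizontal applied forces, so P_x = 0.

P_x = 0, P_y = 4778 N, Q_y = 3931 N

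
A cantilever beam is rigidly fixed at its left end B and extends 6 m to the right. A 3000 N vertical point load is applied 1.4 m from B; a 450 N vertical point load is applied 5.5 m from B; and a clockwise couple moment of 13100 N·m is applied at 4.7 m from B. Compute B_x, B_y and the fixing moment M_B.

B_x = 0, B_y = 3450 N, M_B = 19780 N·m

ΣF_x = 0: B_x = 0.
ΣF_y = 0: B_y − 3000 − 450 = 0 → B_y = 3450 N.
ΣM about B: M_B − 3000·1.4 − 450·5.5 − 13100 = 0 → M_B = 19780 N·m.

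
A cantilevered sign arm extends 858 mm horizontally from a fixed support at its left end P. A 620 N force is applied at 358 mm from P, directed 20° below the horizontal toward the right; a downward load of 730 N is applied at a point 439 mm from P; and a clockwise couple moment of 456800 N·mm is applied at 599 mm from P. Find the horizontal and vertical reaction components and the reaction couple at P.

P_x = -582.6 N, P_y = 942.1 N, M_P = 853200 N·mm

ΣF_x = 0: P_x + 620·cos20° = 0 → P_x = -582.6 N.
ΣF_y = 0: P_y − 620·sin20° − 730 = 0 → P_y = 942.1 N.
ΣM about P: M_P − 620·sin20°·358 − 730·439 − 456800 = 0 → M_P = 853200 N·mm.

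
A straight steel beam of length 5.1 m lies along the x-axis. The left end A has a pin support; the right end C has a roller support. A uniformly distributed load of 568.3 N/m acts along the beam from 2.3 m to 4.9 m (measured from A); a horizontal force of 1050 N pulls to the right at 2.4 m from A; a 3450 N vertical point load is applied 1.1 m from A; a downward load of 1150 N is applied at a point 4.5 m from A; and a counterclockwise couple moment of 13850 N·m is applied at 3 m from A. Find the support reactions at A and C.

A_x = -1050 N, A_y = 5991 N, C_y = 86.13 N

Resultant of the distributed load: 568.3 × 2.6 = 1477.58 N at 3.6 m from A.
Taking moments about A: C_y·5.1 − (568.3·2.6)·3.6 − 3450·1.1 − 1150·4.5 + 13850 = 0 → C_y = 439.288/5.1 = 86.1349 ≈ 86.13 N.
ΣF_y = 0: A_y + 86.1349 − 568.3·2.6 − 3450 − 1150 = 0 → A_y = 5991 N.
ΣF_x = 0: A_x + 1050 = 0 → A_x = -1050 N.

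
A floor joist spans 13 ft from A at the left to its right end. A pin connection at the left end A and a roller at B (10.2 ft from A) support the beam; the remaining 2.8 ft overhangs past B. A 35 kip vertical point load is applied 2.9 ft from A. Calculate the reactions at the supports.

ΣM about A: B_y·10.2 − 35·2.9 = 0 → B_y = 101.5/10.2 = 9.95098 ≈ 9.951 kip.
ΣF_y = 0: A_y + 9.95098 − 35 = 0 → A_y = 25.05 kip.
ΣF_x = 0: no horizontal applied forces, so A_x = 0.

A_x = 0, A_y = 25.05 kip, B_y = 9.951 kip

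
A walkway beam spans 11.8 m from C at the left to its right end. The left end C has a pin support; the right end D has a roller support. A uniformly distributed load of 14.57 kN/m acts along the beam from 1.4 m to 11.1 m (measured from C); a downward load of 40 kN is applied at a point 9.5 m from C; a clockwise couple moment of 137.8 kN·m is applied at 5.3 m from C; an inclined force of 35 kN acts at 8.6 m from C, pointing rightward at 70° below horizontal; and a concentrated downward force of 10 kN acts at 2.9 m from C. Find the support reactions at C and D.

C_x = -11.97 kN, C_y = 79.05 kN, D_y = 145.2 kN

Resultant of the distributed load: 14.57 × 9.7 = 141.329 kN at 6.25 m from C.
ΣM about C: D_y·11.8 − (14.57·9.7)·6.25 − 40·9.5 − 137.8 − 35·sin70°·8.6 − 10·2.9 = 0 → D_y = 1712.95/11.8 = 145.165 ≈ 145.2 kN.
ΣF_y = 0: C_y + 145.165 − 14.57·9.7 − 40 − 35·sin70° − 10 = 0 → C_y = 79.05 kN.
ΣF_x = 0: C_x + 35·cos70° = 0 → C_x = -11.97 kN.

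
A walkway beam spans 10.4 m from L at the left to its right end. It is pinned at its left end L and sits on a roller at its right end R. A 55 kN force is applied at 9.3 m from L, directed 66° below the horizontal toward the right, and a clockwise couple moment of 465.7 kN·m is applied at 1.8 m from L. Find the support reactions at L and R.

L_x = -22.37 kN, L_y = -39.46 kN, R_y = 89.71 kN

Taking moments about L: R_y·10.4 − 55·sin66°·9.3 − 465.7 = 0 → R_y = 932.979/10.4 = 89.7095 ≈ 89.71 kN.
ΣF_y = 0: L_y + 89.7095 − 55·sin66° = 0 → L_y = -39.46 kN.
ΣF_x = 0: L_x + 55·cos66° = 0 → L_x = -22.37 kN.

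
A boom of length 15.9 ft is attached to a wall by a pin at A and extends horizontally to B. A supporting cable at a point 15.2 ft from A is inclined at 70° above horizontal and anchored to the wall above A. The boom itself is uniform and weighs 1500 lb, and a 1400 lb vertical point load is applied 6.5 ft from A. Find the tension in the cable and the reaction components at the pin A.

T = 1472 lb, A_x = 503.5 lb, A_y = 1517 lb

ΣM about A: T·sin70°·15.2 − 1500·7.95 − 1400·6.5 = 0 → T = 21025/(15.2·0.939693) = 1472 lb.
ΣF_x = 0: A_x − T·cos70° = 0 → A_x = 1472 × 0.34202 = 503.5 lb.
ΣF_y = 0: A_y + T·sin70° − 1500 − 1400 = 0 → A_y = 2900 − 1472 × 0.939693 = 1517 lb.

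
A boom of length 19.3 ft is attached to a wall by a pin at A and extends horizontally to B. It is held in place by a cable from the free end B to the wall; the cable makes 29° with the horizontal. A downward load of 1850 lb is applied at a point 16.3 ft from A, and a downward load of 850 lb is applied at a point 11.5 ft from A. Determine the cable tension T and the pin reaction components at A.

ΣM about A: T·sin29°·19.3 − 1850·16.3 − 850·11.5 = 0 → T = 39930/(19.3·0.48481) = 4267.47 ≈ 4267 lb.
ΣF_x = 0: A_x − T·cos29° = 0 → A_x = 4267.47 × 0.87462 = 3732 lb.
ΣF_y = 0: A_y + T·sin29° − 1850 − 850 = 0 → A_y = 2700 − 4267.47 × 0.48481 = 631.1 lb.

T = 4267 lb, A_x = 3732 lb, A_y = 631.1 lb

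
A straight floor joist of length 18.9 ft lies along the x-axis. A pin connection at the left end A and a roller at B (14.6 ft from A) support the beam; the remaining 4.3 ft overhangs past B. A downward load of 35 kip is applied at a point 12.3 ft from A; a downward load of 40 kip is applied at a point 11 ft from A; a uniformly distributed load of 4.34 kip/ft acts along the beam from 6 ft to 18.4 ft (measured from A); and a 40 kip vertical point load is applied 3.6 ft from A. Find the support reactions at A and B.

Resultant of the distributed load: 4.34 × 12.4 = 53.816 kip at 12.2 ft from A.
Taking moments about A: B_y·14.6 − 35·12.3 − 40·11 − (4.34·12.4)·12.2 − 40·3.6 = 0 → B_y = 1671.0552/14.6 = 114.456 ≈ 114.5 kip.
ΣF_y = 0: A_y + 114.456 − 35 − 40 − 4.34·12.4 − 40 = 0 → A_y = 54.36 kip.
ΣF_x = 0: no horizontal applied forces, so A_x = 0.

A_x = 0, A_y = 54.36 kip, B_y = 114.5 kip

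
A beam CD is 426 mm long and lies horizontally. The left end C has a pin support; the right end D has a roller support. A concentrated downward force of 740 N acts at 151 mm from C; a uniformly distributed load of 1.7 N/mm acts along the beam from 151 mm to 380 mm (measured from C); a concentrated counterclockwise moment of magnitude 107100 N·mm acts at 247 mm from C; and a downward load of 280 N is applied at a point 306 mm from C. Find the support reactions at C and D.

C_x = 0, C_y = 954.7 N, D_y = 454.6 N

Resultant of the distributed load: 1.7 × 229 = 389.3 N at 265.5 mm from C.
Moments about C: D_y·426 − 740·151 − (1.7·229)·265.5 + 107100 − 280·306 = 0 → D_y = 193679.15/426 = 454.646 ≈ 454.6 N.
ΣF_y = 0: C_y + 454.646 − 740 − 1.7·229 − 280 = 0 → C_y = 954.7 N.
ΣF_x = 0: no horizontal applied forces, so C_x = 0.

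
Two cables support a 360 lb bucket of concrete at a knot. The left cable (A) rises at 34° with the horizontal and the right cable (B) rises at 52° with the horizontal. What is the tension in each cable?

ΣF_x = 0: −T_A·cos34° + T_B·cos52° = 0 → T_B = 1.34658·T_A.
ΣF_y = 0: T_A·sin34° + T_B·sin52° = 360.
Substitute: T_A·(0.559193 + 1.34658·0.788011) = 360 → T_A = 222.179 ≈ 222.2 lb.
Then T_B = 1.34658 × 222.179 = 299.2 lb.

T_A = 222.2 lb, T_B = 299.2 lb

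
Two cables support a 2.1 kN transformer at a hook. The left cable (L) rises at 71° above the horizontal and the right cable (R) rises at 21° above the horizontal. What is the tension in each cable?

T_L = 1.962 kN, T_R = 0.6841 kN

ΣF_x = 0: −T_L·cos71° + T_R·cos21° = 0 → T_R = 0.348731·T_L.
ΣF_y = 0: T_L·sin71° + T_R·sin21° = 2.1.
Substitute: T_L·(0.945519 + 0.348731·0.358368) = 2.1 → T_L = 1.96171 ≈ 1.962 kN.
Then T_R = 0.348731 × 1.96171 = 0.6841 kN.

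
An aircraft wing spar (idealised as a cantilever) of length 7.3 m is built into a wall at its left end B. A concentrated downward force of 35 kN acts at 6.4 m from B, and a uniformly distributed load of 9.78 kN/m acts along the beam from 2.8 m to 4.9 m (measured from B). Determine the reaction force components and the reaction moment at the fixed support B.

B_x = 0, B_y = 55.54 kN, M_B = 303.1 kN·m

Resultant of the distributed load: 9.78 × 2.1 = 20.538 kN at 3.85 m from B.
ΣF_x = 0: B_x = 0.
ΣF_y = 0: B_y − 35 − 9.78·2.1 = 0 → B_y = 55.54 kN.
ΣM about B: M_B − 35·6.4 − (9.78·2.1)·3.85 = 0 → M_B = 303.1 kN·m.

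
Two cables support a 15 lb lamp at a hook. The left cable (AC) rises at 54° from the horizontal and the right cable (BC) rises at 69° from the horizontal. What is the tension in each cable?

T_AC = 6.410 lb, T_BC = 10.51 lb

ΣF_x = 0: −T_AC·cos54° + T_BC·cos69° = 0 → T_BC = 1.64017·T_AC.
ΣF_y = 0: T_AC·sin54° + T_BC·sin69° = 15.
Substitute: T_AC·(0.809017 + 1.64017·0.93358) = 15 → T_AC = 6.40958 ≈ 6.410 lb.
Then T_BC = 1.64017 × 6.40958 = 10.51 lb.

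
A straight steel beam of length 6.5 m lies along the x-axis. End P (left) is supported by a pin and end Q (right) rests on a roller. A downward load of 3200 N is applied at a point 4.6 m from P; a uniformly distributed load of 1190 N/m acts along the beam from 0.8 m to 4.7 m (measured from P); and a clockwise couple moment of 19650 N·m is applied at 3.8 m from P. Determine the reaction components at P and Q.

Resultant of the distributed load: 1190 × 3.9 = 4641 N at 2.75 m from P.
Taking moments about P: Q_y·6.5 − 3200·4.6 − (1190·3.9)·2.75 − 19650 = 0 → Q_y = 47132.75/6.5 = 7251.19 ≈ 7251 N.
ΣF_y = 0: P_y + 7251.19 − 3200 − 1190·3.9 = 0 → P_y = 589.8 N.
ΣF_x = 0: no horizontal applied forces, so P_x = 0.

P_x = 0, P_y = 589.8 N, Q_y = 7251 N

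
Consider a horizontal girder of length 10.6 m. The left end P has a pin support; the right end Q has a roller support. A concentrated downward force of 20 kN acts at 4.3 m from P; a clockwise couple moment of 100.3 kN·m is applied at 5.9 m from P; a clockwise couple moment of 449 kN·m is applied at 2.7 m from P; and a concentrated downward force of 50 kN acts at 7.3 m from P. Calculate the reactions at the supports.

Taking moments about P: Q_y·10.6 − 20·4.3 − 100.3 − 449 − 50·7.3 = 0 → Q_y = 1000.3/10.6 = 94.3679 ≈ 94.37 kN.
ΣF_y = 0: P_y + 94.3679 − 20 − 50 = 0 → P_y = -24.37 kN.
ΣF_x = 0: no horizontal applied forces, so P_x = 0.

P_x = 0, P_y = -24.37 kN, Q_y = 94.37 kN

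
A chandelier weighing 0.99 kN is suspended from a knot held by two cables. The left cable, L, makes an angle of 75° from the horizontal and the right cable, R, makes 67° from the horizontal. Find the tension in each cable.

T_L = 0.6283 kN, T_R = 0.4162 kN

ΣF_x = 0: −T_L·cos75° + T_R·cos67° = 0 → T_R = 0.662397·T_L.
ΣF_y = 0: T_L·sin75° + T_R·sin67° = 0.99.
Substitute: T_L·(0.965926 + 0.662397·0.920505) = 0.99 → T_L = 0.628306 ≈ 0.6283 kN.
Then T_R = 0.662397 × 0.628306 = 0.4162 kN.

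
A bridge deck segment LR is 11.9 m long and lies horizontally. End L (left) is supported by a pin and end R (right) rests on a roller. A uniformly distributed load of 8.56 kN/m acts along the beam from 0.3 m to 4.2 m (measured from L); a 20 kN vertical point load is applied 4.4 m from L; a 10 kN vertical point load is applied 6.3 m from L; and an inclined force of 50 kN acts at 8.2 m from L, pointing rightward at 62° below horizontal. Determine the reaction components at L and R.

Resultant of the distributed load: 8.56 × 3.9 = 33.384 kN at 2.25 m from L.
ΣM about L: R_y·11.9 − (8.56·3.9)·2.25 − 20·4.4 − 10·6.3 − 50·sin62°·8.2 = 0 → R_y = 588.123/11.9 = 49.4221 ≈ 49.42 kN.
ΣF_y = 0: L_y + 49.4221 − 8.56·3.9 − 20 − 10 − 50·sin62° = 0 → L_y = 58.11 kN.
ΣF_x = 0: L_x + 50·cos62° = 0 → L_x = -23.47 kN.

L_x = -23.47 kN, L_y = 58.11 kN, R_y = 49.42 kN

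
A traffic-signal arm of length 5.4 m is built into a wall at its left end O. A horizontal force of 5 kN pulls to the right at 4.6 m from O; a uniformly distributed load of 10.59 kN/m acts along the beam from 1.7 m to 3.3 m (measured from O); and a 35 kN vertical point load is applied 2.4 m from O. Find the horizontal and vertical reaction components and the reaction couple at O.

Resultant of the distributed load: 10.59 × 1.6 = 16.944 kN at 2.5 m from O.
ΣF_x = 0: O_x + 5 = 0 → O_x = -5.000 kN.
ΣF_y = 0: O_y − 10.59·1.6 − 35 = 0 → O_y = 51.94 kN.
ΣM about O: M_O − (10.59·1.6)·2.5 − 35·2.4 = 0 → M_O = 126.4 kN·m.

O_x = -5.000 kN, O_y = 51.94 kN, M_O = 126.4 kN·m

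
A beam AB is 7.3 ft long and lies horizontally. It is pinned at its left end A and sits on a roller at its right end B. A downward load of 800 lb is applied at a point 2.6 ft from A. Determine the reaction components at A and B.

A_x = 0, A_y = 515.1 lb, B_y = 284.9 lb

Moments about A: B_y·7.3 − 800·2.6 = 0 → B_y = 2080/7.3 = 284.932 ≈ 284.9 lb.
ΣF_y = 0: A_y + 284.932 − 800 = 0 → A_y = 515.1 lb.
ΣF_x = 0: no horizontal applied forces, so A_x = 0.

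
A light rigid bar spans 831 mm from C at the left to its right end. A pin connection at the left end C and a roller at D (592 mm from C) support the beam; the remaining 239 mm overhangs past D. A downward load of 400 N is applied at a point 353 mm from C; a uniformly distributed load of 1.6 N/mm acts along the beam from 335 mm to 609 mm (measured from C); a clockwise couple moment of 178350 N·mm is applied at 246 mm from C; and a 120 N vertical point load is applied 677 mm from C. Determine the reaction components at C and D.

Resultant of the distributed load: 1.6 × 274 = 438.4 N at 472 mm from C.
Taking moments about C: D_y·592 − 400·353 − (1.6·274)·472 − 178350 − 120·677 = 0 → D_y = 607714.8/592 = 1026.55 ≈ 1027 N.
ΣF_y = 0: C_y + 1026.55 − 400 − 1.6·274 − 120 = 0 → C_y = -68.15 N.
ΣF_x = 0: no horizontal applied forces, so C_x = 0.

C_x = 0, C_y = -68.15 N, D_y = 1027 N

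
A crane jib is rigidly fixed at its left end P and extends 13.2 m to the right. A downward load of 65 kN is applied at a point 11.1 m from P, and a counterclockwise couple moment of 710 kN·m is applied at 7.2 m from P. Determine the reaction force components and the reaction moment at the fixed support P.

ΣF_x = 0: P_x = 0.
ΣF_y = 0: P_y − 65 = 0 → P_y = 65.00 kN.
ΣM about P: M_P − 65·11.1 + 710 = 0 → M_P = 11.50 kN·m.

P_x = 0, P_y = 65.00 kN, M_P = 11.50 kN·m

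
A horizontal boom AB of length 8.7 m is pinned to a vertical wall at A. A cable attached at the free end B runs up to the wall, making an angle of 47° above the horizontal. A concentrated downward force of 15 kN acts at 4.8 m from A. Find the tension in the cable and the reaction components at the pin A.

T = 11.32 kN, A_x = 7.717 kN, A_y = 6.724 kN

ΣM about A: T·sin47°·8.7 − 15·4.8 = 0 → T = 72/(8.7·0.731354) = 11.3158 ≈ 11.32 kN.
ΣF_x = 0: A_x − T·cos47° = 0 → A_x = 11.3158 × 0.681998 = 7.717 kN.
ΣF_y = 0: A_y + T·sin47° − 15 = 0 → A_y = 15 − 11.3158 × 0.731354 = 6.724 kN.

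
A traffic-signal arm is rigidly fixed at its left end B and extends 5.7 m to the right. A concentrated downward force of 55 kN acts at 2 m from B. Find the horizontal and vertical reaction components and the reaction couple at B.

B_x = 0, B_y = 55.00 kN, M_B = 110.0 kN·m

ΣF_x = 0: B_x = 0.
ΣF_y = 0: B_y − 55 = 0 → B_y = 55.00 kN.
ΣM about B: M_B − 55·2 = 0 → M_B = 110.0 kN·m.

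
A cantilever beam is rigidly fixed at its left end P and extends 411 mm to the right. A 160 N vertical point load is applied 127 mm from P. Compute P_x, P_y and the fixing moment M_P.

ΣF_x = 0: P_x = 0.
ΣF_y = 0: P_y − 160 = 0 → P_y = 160.0 N.
ΣM about P: M_P − 160·127 = 0 → M_P = 20320 N·mm.

P_x = 0, P_y = 160.0 N, M_P = 20320 N·mm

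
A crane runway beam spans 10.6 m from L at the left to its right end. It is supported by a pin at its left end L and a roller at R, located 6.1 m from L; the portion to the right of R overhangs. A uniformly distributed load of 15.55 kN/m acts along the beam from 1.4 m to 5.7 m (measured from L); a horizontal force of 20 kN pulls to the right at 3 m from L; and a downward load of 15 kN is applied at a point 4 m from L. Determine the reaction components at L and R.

Resultant of the distributed load: 15.55 × 4.3 = 66.865 kN at 3.55 m from L.
Taking moments about L: R_y·6.1 − (15.55·4.3)·3.55 − 15·4 = 0 → R_y = 297.37075/6.1 = 48.7493 ≈ 48.75 kN.
ΣF_y = 0: L_y + 48.7493 − 15.55·4.3 − 15 = 0 → L_y = 33.12 kN.
ΣF_x = 0: L_x + 20 = 0 → L_x = -20.00 kN.

L_x = -20.00 kN, L_y = 33.12 kN, R_y = 48.75 kN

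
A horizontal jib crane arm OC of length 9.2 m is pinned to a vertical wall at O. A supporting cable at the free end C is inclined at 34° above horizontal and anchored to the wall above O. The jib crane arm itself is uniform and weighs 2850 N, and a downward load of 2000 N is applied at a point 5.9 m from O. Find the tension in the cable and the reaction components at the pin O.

ΣM about O: T·sin34°·9.2 − 2850·4.6 − 2000·5.9 = 0 → T = 24910/(9.2·0.559193) = 4841.99 ≈ 4842 N.
ΣF_x = 0: O_x − T·cos34° = 0 → O_x = 4841.99 × 0.829038 = 4014 N.
ΣF_y = 0: O_y + T·sin34° − 2850 − 2000 = 0 → O_y = 4850 − 4841.99 × 0.559193 = 2142 N.

T = 4842 N, O_x = 4014 N, O_y = 2142 N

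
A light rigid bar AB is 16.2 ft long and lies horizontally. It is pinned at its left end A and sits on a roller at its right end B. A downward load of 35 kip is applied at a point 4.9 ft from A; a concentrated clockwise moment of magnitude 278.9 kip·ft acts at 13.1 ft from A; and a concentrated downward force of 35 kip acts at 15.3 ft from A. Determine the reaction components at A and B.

ΣM about A: B_y·16.2 − 35·4.9 − 278.9 − 35·15.3 = 0 → B_y = 985.9/16.2 = 60.858 ≈ 60.86 kip.
ΣF_y = 0: A_y + 60.858 − 35 − 35 = 0 → A_y = 9.142 kip.
ΣF_x = 0: no horizontal applied forces, so A_x = 0.

A_x = 0, A_y = 9.142 kip, B_y = 60.86 kip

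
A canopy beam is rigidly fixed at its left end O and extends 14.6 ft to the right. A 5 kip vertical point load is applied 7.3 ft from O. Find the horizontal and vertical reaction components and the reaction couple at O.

O_x = 0, O_y = 5.000 kip, M_O = 36.50 kip·ft

ΣF_x = 0: O_x = 0.
ΣF_y = 0: O_y − 5 = 0 → O_y = 5.000 kip.
ΣM about O: M_O − 5·7.3 = 0 → M_O = 36.50 kip·ft.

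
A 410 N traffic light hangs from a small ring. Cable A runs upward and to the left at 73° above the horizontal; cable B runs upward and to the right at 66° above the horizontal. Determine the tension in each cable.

ΣF_x = 0: −T_A·cos73° + T_B·cos66° = 0 → T_B = 0.718823·T_A.
ΣF_y = 0: T_A·sin73° + T_B·sin66° = 410.
Substitute: T_A·(0.956305 + 0.718823·0.913545) = 410 → T_A = 254.188 ≈ 254.2 N.
Then T_B = 0.718823 × 254.188 = 182.7 N.

T_A = 254.2 N, T_B = 182.7 N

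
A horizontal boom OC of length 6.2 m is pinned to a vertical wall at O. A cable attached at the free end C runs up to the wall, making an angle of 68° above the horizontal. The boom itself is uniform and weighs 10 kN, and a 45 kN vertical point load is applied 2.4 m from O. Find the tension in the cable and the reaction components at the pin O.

T = 24.18 kN, O_x = 9.058 kN, O_y = 32.58 kN

ΣM about O: T·sin68°·6.2 − 10·3.1 − 45·2.4 = 0 → T = 139/(6.2·0.927184) = 24.18 kN.
ΣF_x = 0: O_x − T·cos68° = 0 → O_x = 24.18 × 0.374607 = 9.058 kN.
ΣF_y = 0: O_y + T·sin68° − 10 − 45 = 0 → O_y = 55 − 24.18 × 0.927184 = 32.58 kN.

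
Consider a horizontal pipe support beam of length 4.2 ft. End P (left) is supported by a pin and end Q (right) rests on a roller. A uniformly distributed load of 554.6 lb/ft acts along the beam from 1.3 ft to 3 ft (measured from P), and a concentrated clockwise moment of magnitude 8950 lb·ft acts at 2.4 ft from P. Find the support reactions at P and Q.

Resultant of the distributed load: 554.6 × 1.7 = 942.82 lb at 2.15 ft from P.
Moments about P: Q_y·4.2 − (554.6·1.7)·2.15 − 8950 = 0 → Q_y = 10977.063/4.2 = 2613.59 ≈ 2614 lb.
ΣF_y = 0: P_y + 2613.59 − 554.6·1.7 = 0 → P_y = -1671 lb.
ΣF_x = 0: no horizontal applied forces, so P_x = 0.

P_x = 0, P_y = -1671 lb, Q_y = 2614 lb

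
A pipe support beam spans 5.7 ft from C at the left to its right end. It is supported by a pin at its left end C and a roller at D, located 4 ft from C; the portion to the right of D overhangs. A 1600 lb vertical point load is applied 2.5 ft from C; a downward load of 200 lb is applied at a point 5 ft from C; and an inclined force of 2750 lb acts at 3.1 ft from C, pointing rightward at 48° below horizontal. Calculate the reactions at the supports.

Taking moments about C: D_y·4 − 1600·2.5 − 200·5 − 2750·sin48°·3.1 = 0 → D_y = 11335.3/4 = 2833.82 ≈ 2834 lb.
ΣF_y = 0: C_y + 2833.82 − 1600 − 200 − 2750·sin48° = 0 → C_y = 1010 lb.
ΣF_x = 0: C_x + 2750·cos48° = 0 → C_x = -1840 lb.

C_x = -1840 lb, C_y = 1010 lb, D_y = 2834 lb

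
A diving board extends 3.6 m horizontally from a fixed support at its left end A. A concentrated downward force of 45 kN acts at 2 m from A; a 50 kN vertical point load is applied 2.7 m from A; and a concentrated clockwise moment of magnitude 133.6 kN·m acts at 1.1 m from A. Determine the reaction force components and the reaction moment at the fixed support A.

ΣF_x = 0: A_x = 0.
ΣF_y = 0: A_y − 45 − 50 = 0 → A_y = 95.00 kN.
ΣM about A: M_A − 45·2 − 50·2.7 − 133.6 = 0 → M_A = 358.6 kN·m.

A_x = 0, A_y = 95.00 kN, M_A = 358.6 kN·m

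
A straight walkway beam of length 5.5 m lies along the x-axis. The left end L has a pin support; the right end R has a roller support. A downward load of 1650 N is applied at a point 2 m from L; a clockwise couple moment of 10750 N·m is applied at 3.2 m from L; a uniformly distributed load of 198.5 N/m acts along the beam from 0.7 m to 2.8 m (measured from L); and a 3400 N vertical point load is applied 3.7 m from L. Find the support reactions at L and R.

L_x = 0, L_y = 492.4 N, R_y = 4974 N

Resultant of the distributed load: 198.5 × 2.1 = 416.85 N at 1.75 m from L.
ΣM about L: R_y·5.5 − 1650·2 − 10750 − (198.5·2.1)·1.75 − 3400·3.7 = 0 → R_y = 27359.4875/5.5 = 4974.45 ≈ 4974 N.
ΣF_y = 0: L_y + 4974.45 − 1650 − 198.5·2.1 − 3400 = 0 → L_y = 492.4 N.
ΣF_x = 0: no horizontal applied forces, so L_x = 0.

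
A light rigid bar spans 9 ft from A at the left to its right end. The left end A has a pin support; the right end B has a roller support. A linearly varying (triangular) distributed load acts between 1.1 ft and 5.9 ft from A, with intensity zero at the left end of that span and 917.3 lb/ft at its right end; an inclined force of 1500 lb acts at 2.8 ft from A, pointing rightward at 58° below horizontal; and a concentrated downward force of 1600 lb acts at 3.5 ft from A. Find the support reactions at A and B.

Resultant of the triangular load: ½ × 917.3 × 4.8 = 2201.52 lb, acting at 4.3 ft from A (one-third of the span from the peak).
ΣM about A: B_y·9 − (½·917.3·4.8)·4.3 − 1500·sin58°·2.8 − 1600·3.5 = 0 → B_y = 18628.3/9 = 2069.81 ≈ 2070 lb.
ΣF_y = 0: A_y + 2069.81 − ½·917.3·4.8 − 1500·sin58° − 1600 = 0 → A_y = 3004 lb.
ΣF_x = 0: A_x + 1500·cos58° = 0 → A_x = -794.9 lb.

A_x = -794.9 lb, A_y = 3004 lb, B_y = 2070 lb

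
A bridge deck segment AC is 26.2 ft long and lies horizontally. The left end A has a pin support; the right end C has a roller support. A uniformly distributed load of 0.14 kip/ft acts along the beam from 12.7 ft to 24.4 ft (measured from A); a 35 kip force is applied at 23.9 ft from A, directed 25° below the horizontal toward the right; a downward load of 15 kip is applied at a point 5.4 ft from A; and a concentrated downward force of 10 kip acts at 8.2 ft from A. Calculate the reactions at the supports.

A_x = -31.72 kip, A_y = 20.56 kip, C_y = 20.87 kip

Resultant of the distributed load: 0.14 × 11.7 = 1.638 kip at 18.55 ft from A.
Taking moments about A: C_y·26.2 − (0.14·11.7)·18.55 − 35·sin25°·23.9 − 15·5.4 − 10·8.2 = 0 → C_y = 546.905/26.2 = 20.8742 ≈ 20.87 kip.
ΣF_y = 0: A_y + 20.8742 − 0.14·11.7 − 35·sin25° − 15 − 10 = 0 → A_y = 20.56 kip.
ΣF_x = 0: A_x + 35·cos25° = 0 → A_x = -31.72 kip.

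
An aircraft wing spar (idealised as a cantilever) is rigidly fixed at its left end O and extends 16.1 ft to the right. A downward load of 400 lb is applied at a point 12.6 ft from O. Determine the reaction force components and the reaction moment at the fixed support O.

ΣF_x = 0: O_x = 0.
ΣF_y = 0: O_y − 400 = 0 → O_y = 400.0 lb.
ΣM about O: M_O − 400·12.6 = 0 → M_O = 5040 lb·ft.

O_x = 0, O_y = 400.0 lb, M_O = 5040 lb·ft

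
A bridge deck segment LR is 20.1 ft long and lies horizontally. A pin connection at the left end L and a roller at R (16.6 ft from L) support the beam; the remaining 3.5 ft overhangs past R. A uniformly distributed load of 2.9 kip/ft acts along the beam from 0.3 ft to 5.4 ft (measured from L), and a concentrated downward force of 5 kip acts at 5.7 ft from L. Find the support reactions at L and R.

Resultant of the distributed load: 2.9 × 5.1 = 14.79 kip at 2.85 ft from L.
ΣM about L: R_y·16.6 − (2.9·5.1)·2.85 − 5·5.7 = 0 → R_y = 70.6515/16.6 = 4.25611 ≈ 4.256 kip.
ΣF_y = 0: L_y + 4.25611 − 2.9·5.1 − 5 = 0 → L_y = 15.53 kip.
ΣF_x = 0: no horizontal applied forces, so L_x = 0.

L_x = 0, L_y = 15.53 kip, R_y = 4.256 kip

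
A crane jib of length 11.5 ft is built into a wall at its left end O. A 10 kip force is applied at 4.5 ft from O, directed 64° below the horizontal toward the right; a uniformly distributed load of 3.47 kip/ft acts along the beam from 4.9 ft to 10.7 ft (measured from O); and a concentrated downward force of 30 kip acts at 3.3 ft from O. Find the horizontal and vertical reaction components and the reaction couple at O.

Resultant of the distributed load: 3.47 × 5.8 = 20.126 kip at 7.8 ft from O.
ΣF_x = 0: O_x + 10·cos64° = 0 → O_x = -4.384 kip.
ΣF_y = 0: O_y − 10·sin64° − 3.47·5.8 − 30 = 0 → O_y = 59.11 kip.
ΣM about O: M_O − 10·sin64°·4.5 − (3.47·5.8)·7.8 − 30·3.3 = 0 → M_O = 296.4 kip·ft.

O_x = -4.384 kip, O_y = 59.11 kip, M_O = 296.4 kip·ft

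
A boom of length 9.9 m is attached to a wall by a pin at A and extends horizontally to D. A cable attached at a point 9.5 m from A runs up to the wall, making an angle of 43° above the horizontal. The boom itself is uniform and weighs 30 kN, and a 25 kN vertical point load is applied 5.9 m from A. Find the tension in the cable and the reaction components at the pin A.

ΣM about A: T·sin43°·9.5 − 30·4.95 − 25·5.9 = 0 → T = 296/(9.5·0.681998) = 45.6862 ≈ 45.69 kN.
ΣF_x = 0: A_x − T·cos43° = 0 → A_x = 45.6862 × 0.731354 = 33.41 kN.
ΣF_y = 0: A_y + T·sin43° − 30 − 25 = 0 → A_y = 55 − 45.6862 × 0.681998 = 23.84 kN.

T = 45.69 kN, A_x = 33.41 kN, A_y = 23.84 kN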